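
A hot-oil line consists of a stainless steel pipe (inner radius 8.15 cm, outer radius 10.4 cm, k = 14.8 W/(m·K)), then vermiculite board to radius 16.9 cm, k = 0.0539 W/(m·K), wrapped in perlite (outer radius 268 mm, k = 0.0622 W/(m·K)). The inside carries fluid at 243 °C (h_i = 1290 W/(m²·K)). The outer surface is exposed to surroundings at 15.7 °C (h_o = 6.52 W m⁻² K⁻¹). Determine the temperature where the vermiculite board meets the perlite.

Series thermal resistances, inner to outer:
  R'_conv,in = 1/(2πr h) = 1/(2π·0.0815·1290) = 0.001514 m·K/W
  R'_stainless steel = ln(0.104/0.0815)/(2πk) = 0.2438/(2π·14.8) = 0.002622 m·K/W
  R'_vermiculite board = ln(0.169/0.104)/(2πk) = 0.4855/(2π·0.0539) = 1.434 m·K/W
  R'_perlite = ln(0.268/0.169)/(2πk) = 0.4611/(2π·0.0622) = 1.180 m·K/W
  R'_conv,out = 1/(2πr h) = 1/(2π·0.268·6.52) = 0.09108 m·K/W
ΣR = 0.001514 + 0.002622 + 1.434 + 1.180 + 0.09108 = 2.709 m·K/W
Q' = ΔT/ΣR = (243 °C − 15.7 °C)/2.709 = 83.91 W/m
From the inner boundary to the vermiculite board/perlite interface, ΣR_partial = 1.438 m·K/W.
T_interface = T_in − Q'·ΣR_partial = 243 °C − (83.91)(1.438) = 122 °C

T = 122 °C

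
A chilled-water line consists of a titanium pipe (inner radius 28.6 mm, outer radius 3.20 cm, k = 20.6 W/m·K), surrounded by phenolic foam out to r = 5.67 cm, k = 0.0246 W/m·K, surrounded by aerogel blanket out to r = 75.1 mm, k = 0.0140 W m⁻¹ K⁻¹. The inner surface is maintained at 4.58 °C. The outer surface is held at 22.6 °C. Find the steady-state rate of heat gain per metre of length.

Q' = 2.61 W/m

Treat each layer as a resistance in series:
  R'_titanium = ln(0.0320/0.0286)/(2πk) = 0.1123/(2π·20.6) = 8.679×10^-4 m·K/W
  R'_phenolic foam = ln(0.0567/0.0320)/(2πk) = 0.5720/(2π·0.0246) = 3.701 m·K/W
  R'_aerogel blanket = ln(0.0751/0.0567)/(2πk) = 0.2810/(2π·0.0140) = 3.195 m·K/W
ΣR = 8.679×10^-4 + 3.701 + 3.195 = 6.897 m·K/W
Q' = ΔT/ΣR = (4.58 °C − 22.6 °C)/6.897 = -2.61 W/m
(Negative Q' ⇒ heat flows inward; heat gain = 2.61 W/m.)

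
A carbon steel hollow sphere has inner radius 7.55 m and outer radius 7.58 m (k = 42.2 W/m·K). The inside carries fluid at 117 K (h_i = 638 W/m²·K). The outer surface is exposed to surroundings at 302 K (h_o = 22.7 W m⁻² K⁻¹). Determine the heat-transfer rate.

Q = 2880 kW

Treat each layer as a resistance in series:
  R_conv,in = 1/(4πr²h) = 1/(4π·7.55²·638) = 2.188×10^-6 K/W
  R_carbon steel = (1/7.55 − 1/7.58)/(4πk) = 5.242×10^-4/(4π·42.2) = 9.885×10^-7 K/W
  R_conv,out = 1/(4πr²h) = 1/(4π·7.58²·22.7) = 6.101×10^-5 K/W
ΣR = 2.188×10^-6 + 9.885×10^-7 + 6.101×10^-5 = 6.419×10^-5 K/W
Q = ΔT/ΣR = (117 K − 302 K)/6.419×10^-5 = -2.88×10^6 W
(Negative Q ⇒ heat flows inward; heat gain = 2.88×10^6 W.)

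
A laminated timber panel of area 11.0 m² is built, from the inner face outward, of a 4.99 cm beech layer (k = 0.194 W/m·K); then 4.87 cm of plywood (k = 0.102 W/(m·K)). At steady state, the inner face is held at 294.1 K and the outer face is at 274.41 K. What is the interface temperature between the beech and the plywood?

T = 287.2 K

Series thermal resistances, inner to outer:
  R_beech = L/(kA) = 0.0499/(0.194·11.0) = 0.02338 K/W
  R_plywood = L/(kA) = 0.0487/(0.102·11.0) = 0.04340 K/W
ΣR = 0.02338 + 0.04340 = 0.06678 K/W
Q = ΔT/ΣR = (294.1 K − 274.41 K)/0.06678 = 294.8 W
From the inner boundary to the beech/plywood interface, ΣR_partial = 0.02338 K/W.
T_interface = T_in − Q·ΣR_partial = 294.1 K − (294.8)(0.02338) = 287.2 K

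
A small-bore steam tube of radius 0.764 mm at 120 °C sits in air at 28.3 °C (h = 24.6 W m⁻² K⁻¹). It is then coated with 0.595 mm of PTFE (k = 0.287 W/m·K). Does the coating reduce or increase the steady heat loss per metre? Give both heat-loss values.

Critical radius for a cylinder: r_cr = k/h = 0.0117 m = 1.17 cm.
Outer radius after coating: r₂ = 7.64×10^-4 + 5.95×10^-4 = 0.001359 m.
Since r₁ < r_cr and r₂ ≤ r_cr, the coating moves toward the maximum at r_cr — heat loss rises.
Bare: R = 1/(2πr₁h) = 8.468 m·K/W; Q = 91.7/8.468 = 10.8 W/m.
Coated: R = R_cond + R_conv = 5.080 m·K/W; Q = 91.7/5.080 = 18.1 W/m.

increases: 10.8 → 18.1 W/m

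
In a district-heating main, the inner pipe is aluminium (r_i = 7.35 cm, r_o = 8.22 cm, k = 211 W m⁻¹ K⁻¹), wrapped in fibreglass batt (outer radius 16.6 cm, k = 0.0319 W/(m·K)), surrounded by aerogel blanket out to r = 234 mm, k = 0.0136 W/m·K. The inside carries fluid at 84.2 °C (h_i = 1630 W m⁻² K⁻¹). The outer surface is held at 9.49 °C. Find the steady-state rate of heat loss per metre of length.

Treat each layer as a resistance in series:
  R'_conv,in = 1/(2πr h) = 1/(2π·0.0735·1630) = 0.001328 m·K/W
  R'_aluminium = ln(0.0822/0.0735)/(2πk) = 0.1119/(2π·211) = 8.438×10^-5 m·K/W
  R'_fibreglass batt = ln(0.166/0.0822)/(2πk) = 0.7028/(2π·0.0319) = 3.507 m·K/W
  R'_aerogel blanket = ln(0.234/0.166)/(2πk) = 0.3433/(2π·0.0136) = 4.018 m·K/W
ΣR = 0.001328 + 8.438×10^-5 + 3.507 + 4.018 = 7.526 m·K/W
Q' = ΔT/ΣR = (84.2 °C − 9.49 °C)/7.526 = 9.93 W/m

Q' = 9.93 W/m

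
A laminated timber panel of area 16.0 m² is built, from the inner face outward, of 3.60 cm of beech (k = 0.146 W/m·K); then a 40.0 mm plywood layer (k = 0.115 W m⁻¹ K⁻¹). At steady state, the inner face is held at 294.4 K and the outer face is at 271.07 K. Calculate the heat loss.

Series thermal resistances, inner to outer:
  R_beech = L/(kA) = 0.0360/(0.146·16.0) = 0.01541 K/W
  R_plywood = L/(kA) = 0.0400/(0.115·16.0) = 0.02174 K/W
ΣR = 0.01541 + 0.02174 = 0.03715 K/W
Q = ΔT/ΣR = (294.4 K − 271.07 K)/0.03715 = 628 W

Q = 628 W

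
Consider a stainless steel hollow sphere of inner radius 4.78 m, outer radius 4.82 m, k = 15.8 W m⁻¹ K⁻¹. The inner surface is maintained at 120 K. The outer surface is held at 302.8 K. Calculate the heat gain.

Q = 4πk·ΔT/(1/r₁ − 1/r₂) = 4π × 15.8 × 182.8 / (1/4.78 − 1/4.82) = 2.09×10^7 W

Q = 2.09×10^7 W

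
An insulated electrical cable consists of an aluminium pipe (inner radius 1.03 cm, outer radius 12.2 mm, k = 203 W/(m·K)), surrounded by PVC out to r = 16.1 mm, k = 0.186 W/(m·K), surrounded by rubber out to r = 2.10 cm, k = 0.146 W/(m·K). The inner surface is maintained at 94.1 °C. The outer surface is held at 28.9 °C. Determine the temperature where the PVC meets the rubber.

T = 64.7 °C

Treat each layer as a resistance in series:
  R'_aluminium = ln(0.0122/0.0103)/(2πk) = 0.1693/(2π·203) = 1.327×10^-4 m·K/W
  R'_PVC = ln(0.0161/0.0122)/(2πk) = 0.2774/(2π·0.186) = 0.2373 m·K/W
  R'_rubber = ln(0.0210/0.0161)/(2πk) = 0.2657/(2π·0.146) = 0.2896 m·K/W
ΣR = 1.327×10^-4 + 0.2373 + 0.2896 = 0.5270 m·K/W
Q' = ΔT/ΣR = (94.1 °C − 28.9 °C)/0.5270 = 123.7 W/m
From the inner boundary to the PVC/rubber interface, ΣR_partial = 0.2374 m·K/W.
T_interface = T_in − Q'·ΣR_partial = 94.1 °C − (123.7)(0.2374) = 64.7 °C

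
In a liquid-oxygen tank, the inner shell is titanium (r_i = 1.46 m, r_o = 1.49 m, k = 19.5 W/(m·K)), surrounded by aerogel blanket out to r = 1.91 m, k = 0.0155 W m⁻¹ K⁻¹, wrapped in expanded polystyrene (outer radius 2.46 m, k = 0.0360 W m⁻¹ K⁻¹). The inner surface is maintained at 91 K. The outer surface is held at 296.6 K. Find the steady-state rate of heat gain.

Treat each layer as a resistance in series:
  R_titanium = (1/1.46 − 1/1.49)/(4πk) = 0.01379/(4π·19.5) = 5.628×10^-5 K/W
  R_aerogel blanket = (1/1.49 − 1/1.91)/(4πk) = 0.1476/(4π·0.0155) = 0.7577 K/W
  R_expanded polystyrene = (1/1.91 − 1/2.46)/(4πk) = 0.1171/(4π·0.0360) = 0.2588 K/W
ΣR = 5.628×10^-5 + 0.7577 + 0.2588 = 1.017 K/W
Q = ΔT/ΣR = (91 K − 296.6 K)/1.017 = -202 W
(Negative Q ⇒ heat flows inward; heat gain = 202 W.)

Q = 202 W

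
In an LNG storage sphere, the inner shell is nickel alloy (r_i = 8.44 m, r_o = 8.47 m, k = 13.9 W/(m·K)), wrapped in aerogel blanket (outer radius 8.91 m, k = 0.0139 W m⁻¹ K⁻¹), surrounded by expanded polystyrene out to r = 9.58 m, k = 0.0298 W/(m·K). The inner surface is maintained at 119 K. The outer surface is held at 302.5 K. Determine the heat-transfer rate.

Q = 3.38 kW

Series thermal resistances, inner to outer:
  R_nickel alloy = (1/8.44 − 1/8.47)/(4πk) = 4.197×10^-4/(4π·13.9) = 2.403×10^-6 K/W
  R_aerogel blanket = (1/8.47 − 1/8.91)/(4πk) = 0.005830/(4π·0.0139) = 0.03338 K/W
  R_expanded polystyrene = (1/8.91 − 1/9.58)/(4πk) = 0.007849/(4π·0.0298) = 0.02096 K/W
ΣR = 2.403×10^-6 + 0.03338 + 0.02096 = 0.05434 K/W
Q = ΔT/ΣR = (119 K − 302.5 K)/0.05434 = -3380 W
(Negative Q ⇒ heat flows inward; heat gain = 3380 W.)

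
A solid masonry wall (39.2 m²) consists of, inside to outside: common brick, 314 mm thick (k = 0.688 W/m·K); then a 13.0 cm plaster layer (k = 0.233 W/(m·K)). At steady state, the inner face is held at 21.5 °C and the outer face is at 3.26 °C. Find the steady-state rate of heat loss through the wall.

Q = 705 W

Resistance network (inner→outer):
  R_common brick = L/(kA) = 0.314/(0.688·39.2) = 0.01164 K/W
  R_plaster = L/(kA) = 0.130/(0.233·39.2) = 0.01423 K/W
ΣR = 0.01164 + 0.01423 = 0.02587 K/W
Q = ΔT/ΣR = (21.5 °C − 3.26 °C)/0.02587 = 705 W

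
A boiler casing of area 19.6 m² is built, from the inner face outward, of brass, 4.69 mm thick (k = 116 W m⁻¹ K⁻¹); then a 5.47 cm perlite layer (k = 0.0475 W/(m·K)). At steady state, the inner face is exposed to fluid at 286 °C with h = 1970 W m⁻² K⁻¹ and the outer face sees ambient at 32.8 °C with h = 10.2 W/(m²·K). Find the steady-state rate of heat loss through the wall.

Q = 3.97 kW

Series thermal resistances, inner to outer:
  R_conv,in = 1/(hA) = 1/(1970·19.6) = 2.590×10^-5 K/W
  R_brass = L/(kA) = 0.00469/(116·19.6) = 2.063×10^-6 K/W
  R_perlite = L/(kA) = 0.0547/(0.0475·19.6) = 0.05875 K/W
  R_conv,out = 1/(hA) = 1/(10.2·19.6) = 0.005002 K/W
ΣR = 2.590×10^-5 + 2.063×10^-6 + 0.05875 + 0.005002 = 0.06378 K/W
Q = ΔT/ΣR = (286 °C − 32.8 °C)/0.06378 = 3970 W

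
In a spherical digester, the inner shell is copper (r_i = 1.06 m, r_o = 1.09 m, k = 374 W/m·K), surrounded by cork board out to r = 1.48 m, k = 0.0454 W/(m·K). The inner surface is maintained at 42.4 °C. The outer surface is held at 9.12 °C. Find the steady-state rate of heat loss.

Q = 78.5 W

Series thermal resistances, inner to outer:
  R_copper = (1/1.06 − 1/1.09)/(4πk) = 0.02597/(4π·374) = 5.525×10^-6 K/W
  R_cork board = (1/1.09 − 1/1.48)/(4πk) = 0.2418/(4π·0.0454) = 0.4238 K/W
ΣR = 5.525×10^-6 + 0.4238 = 0.4238 K/W
Q = ΔT/ΣR = (42.4 °C − 9.12 °C)/0.4238 = 78.5 W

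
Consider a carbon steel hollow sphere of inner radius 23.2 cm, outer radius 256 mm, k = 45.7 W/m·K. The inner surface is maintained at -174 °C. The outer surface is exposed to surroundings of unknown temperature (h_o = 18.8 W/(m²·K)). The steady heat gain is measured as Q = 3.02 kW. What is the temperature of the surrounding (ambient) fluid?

T_out = 23.2 °C

Sum the resistances:
  R_carbon steel = (1/0.232 − 1/0.256)/(4πk) = 0.4041/(4π·45.7) = 7.037×10^-4 K/W
  R_conv,out = 1/(4πr²h) = 1/(4π·0.256²·18.8) = 0.06459 K/W
ΣR = 0.06529 K/W
ΔT = Q·ΣR = 3020 × 0.06529 = 197.2 K
Heat flows inward, so T_out = T_in + ΔT = -174 + 197.2 = 23.2 °C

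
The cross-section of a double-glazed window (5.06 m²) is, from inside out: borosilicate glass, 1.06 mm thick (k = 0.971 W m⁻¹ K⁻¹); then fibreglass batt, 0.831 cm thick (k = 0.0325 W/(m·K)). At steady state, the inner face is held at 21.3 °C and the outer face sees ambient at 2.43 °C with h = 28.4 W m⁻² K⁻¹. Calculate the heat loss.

Resistance network (inner→outer):
  R_borosilicate glass = L/(kA) = 0.00106/(0.971·5.06) = 2.157×10^-4 K/W
  R_fibreglass batt = L/(kA) = 0.00831/(0.0325·5.06) = 0.05053 K/W
  R_conv,out = 1/(hA) = 1/(28.4·5.06) = 0.006959 K/W
ΣR = 2.157×10^-4 + 0.05053 + 0.006959 = 0.05770 K/W
Q = ΔT/ΣR = (21.3 °C − 2.43 °C)/0.05770 = 327 W

Q = 327 W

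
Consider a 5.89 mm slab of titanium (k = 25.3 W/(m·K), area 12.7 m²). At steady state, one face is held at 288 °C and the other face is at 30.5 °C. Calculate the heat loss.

Q = 14000 kW

Q = kA·ΔT/L = 25.3 × 12.7 × |288 °C − 30.5 °C| / 0.00589 = 1.40×10^7 W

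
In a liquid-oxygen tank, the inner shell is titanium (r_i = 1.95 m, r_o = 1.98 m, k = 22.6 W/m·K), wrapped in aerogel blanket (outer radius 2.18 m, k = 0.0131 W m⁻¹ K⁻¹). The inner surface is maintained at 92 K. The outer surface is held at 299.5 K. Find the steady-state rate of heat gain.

Series thermal resistances, inner to outer:
  R_titanium = (1/1.95 − 1/1.98)/(4πk) = 0.007770/(4π·22.6) = 2.736×10^-5 K/W
  R_aerogel blanket = (1/1.98 − 1/2.18)/(4πk) = 0.04633/(4π·0.0131) = 0.2815 K/W
ΣR = 2.736×10^-5 + 0.2815 = 0.2815 K/W
Q = ΔT/ΣR = (92 K − 299.5 K)/0.2815 = -737 W
(Negative Q ⇒ heat flows inward; heat gain = 737 W.)

Q = 737 W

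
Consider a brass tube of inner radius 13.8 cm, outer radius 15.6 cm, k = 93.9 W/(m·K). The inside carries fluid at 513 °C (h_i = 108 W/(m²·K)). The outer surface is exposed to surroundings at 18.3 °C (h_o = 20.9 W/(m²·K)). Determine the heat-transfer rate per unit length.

Q' = 8.29 kW/m

Resistance network (inner→outer):
  R'_conv,in = 1/(2πr h) = 1/(2π·0.138·108) = 0.01068 m·K/W
  R'_brass = ln(0.156/0.138)/(2πk) = 0.1226/(2π·93.9) = 2.078×10^-4 m·K/W
  R'_conv,out = 1/(2πr h) = 1/(2π·0.156·20.9) = 0.04881 m·K/W
ΣR = 0.01068 + 2.078×10^-4 + 0.04881 = 0.05970 m·K/W
Q' = ΔT/ΣR = (513 °C − 18.3 °C)/0.05970 = 8290 W/m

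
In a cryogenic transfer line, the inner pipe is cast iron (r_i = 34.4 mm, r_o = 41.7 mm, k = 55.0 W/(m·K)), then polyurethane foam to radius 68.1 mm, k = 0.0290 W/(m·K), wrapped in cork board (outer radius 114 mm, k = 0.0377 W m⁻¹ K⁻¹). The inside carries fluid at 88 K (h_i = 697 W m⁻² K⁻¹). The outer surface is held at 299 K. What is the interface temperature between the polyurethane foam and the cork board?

T = 204.8 K

Treat each layer as a resistance in series:
  R'_conv,in = 1/(2πr h) = 1/(2π·0.0344·697) = 0.006638 m·K/W
  R'_cast iron = ln(0.0417/0.0344)/(2πk) = 0.1924/(2π·55.0) = 5.569×10^-4 m·K/W
  R'_polyurethane foam = ln(0.0681/0.0417)/(2πk) = 0.4905/(2π·0.0290) = 2.692 m·K/W
  R'_cork board = ln(0.114/0.0681)/(2πk) = 0.5152/(2π·0.0377) = 2.175 m·K/W
ΣR = 0.006638 + 5.569×10^-4 + 2.692 + 2.175 = 4.874 m·K/W
Q' = ΔT/ΣR = (88 K − 299 K)/4.874 = -43.29 W/m
From the inner boundary to the polyurethane foam/cork board interface, ΣR_partial = 2.699 m·K/W.
T_interface = T_in − Q'·ΣR_partial = 88 K − (-43.29)(2.699) = 204.8 K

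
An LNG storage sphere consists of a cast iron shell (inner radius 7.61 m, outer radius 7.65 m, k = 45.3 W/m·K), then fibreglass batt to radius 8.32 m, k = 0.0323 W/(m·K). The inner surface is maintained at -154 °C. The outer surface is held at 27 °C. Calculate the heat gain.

Q = 6.98 kW

Resistance network (inner→outer):
  R_cast iron = (1/7.61 − 1/7.65)/(4πk) = 6.871×10^-4/(4π·45.3) = 1.207×10^-6 K/W
  R_fibreglass batt = (1/7.65 − 1/8.32)/(4πk) = 0.01053/(4π·0.0323) = 0.02593 K/W
ΣR = 1.207×10^-6 + 0.02593 = 0.02593 K/W
Q = ΔT/ΣR = (-154 °C − 27 °C)/0.02593 = -6980 W
(Negative Q ⇒ heat flows inward; heat gain = 6980 W.)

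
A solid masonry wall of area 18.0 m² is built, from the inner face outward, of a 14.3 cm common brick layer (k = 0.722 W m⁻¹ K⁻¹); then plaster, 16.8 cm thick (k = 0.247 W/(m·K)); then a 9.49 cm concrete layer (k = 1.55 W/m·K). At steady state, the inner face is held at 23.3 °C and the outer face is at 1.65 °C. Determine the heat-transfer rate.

Series thermal resistances, inner to outer:
  R_common brick = L/(kA) = 0.143/(0.722·18.0) = 0.01100 K/W
  R_plaster = L/(kA) = 0.168/(0.247·18.0) = 0.03779 K/W
  R_concrete = L/(kA) = 0.0949/(1.55·18.0) = 0.003401 K/W
ΣR = 0.01100 + 0.03779 + 0.003401 = 0.05219 K/W
Q = ΔT/ΣR = (23.3 °C − 1.65 °C)/0.05219 = 415 W

Q = 415 W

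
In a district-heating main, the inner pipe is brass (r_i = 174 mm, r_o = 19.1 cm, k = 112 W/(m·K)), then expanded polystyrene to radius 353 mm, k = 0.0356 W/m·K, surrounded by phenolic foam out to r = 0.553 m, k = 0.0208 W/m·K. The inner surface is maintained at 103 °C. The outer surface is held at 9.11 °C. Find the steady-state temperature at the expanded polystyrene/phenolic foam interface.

T = 61.3 °C

Treat each layer as a resistance in series:
  R'_brass = ln(0.191/0.174)/(2πk) = 0.09322/(2π·112) = 1.325×10^-4 m·K/W
  R'_expanded polystyrene = ln(0.353/0.191)/(2πk) = 0.6142/(2π·0.0356) = 2.746 m·K/W
  R'_phenolic foam = ln(0.553/0.353)/(2πk) = 0.4489/(2π·0.0208) = 3.435 m·K/W
ΣR = 1.325×10^-4 + 2.746 + 3.435 = 6.181 m·K/W
Q' = ΔT/ΣR = (103 °C − 9.11 °C)/6.181 = 15.19 W/m
From the inner boundary to the expanded polystyrene/phenolic foam interface, ΣR_partial = 2.746 m·K/W.
T_interface = T_in − Q'·ΣR_partial = 103 °C − (15.19)(2.746) = 61.3 °C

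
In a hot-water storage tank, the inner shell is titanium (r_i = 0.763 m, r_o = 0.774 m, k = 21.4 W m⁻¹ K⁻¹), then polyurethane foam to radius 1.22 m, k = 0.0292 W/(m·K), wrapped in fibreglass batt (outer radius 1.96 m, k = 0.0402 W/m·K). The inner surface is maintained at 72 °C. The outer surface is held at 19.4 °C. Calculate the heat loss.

Q = 27.7 W

Series thermal resistances, inner to outer:
  R_titanium = (1/0.763 − 1/0.774)/(4πk) = 0.01863/(4π·21.4) = 6.926×10^-5 K/W
  R_polyurethane foam = (1/0.774 − 1/1.22)/(4πk) = 0.4723/(4π·0.0292) = 1.287 K/W
  R_fibreglass batt = (1/1.22 − 1/1.96)/(4πk) = 0.3095/(4π·0.0402) = 0.6126 K/W
ΣR = 6.926×10^-5 + 1.287 + 0.6126 = 1.900 K/W
Q = ΔT/ΣR = (72 °C − 19.4 °C)/1.900 = 27.7 W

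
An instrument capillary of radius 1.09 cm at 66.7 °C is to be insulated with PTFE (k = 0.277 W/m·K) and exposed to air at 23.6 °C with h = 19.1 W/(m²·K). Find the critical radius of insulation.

r_cr = 1.45 cm

For a cylinder, r_cr = k_ins/h = 0.277/19.1 = 0.0145 m = 1.45 cm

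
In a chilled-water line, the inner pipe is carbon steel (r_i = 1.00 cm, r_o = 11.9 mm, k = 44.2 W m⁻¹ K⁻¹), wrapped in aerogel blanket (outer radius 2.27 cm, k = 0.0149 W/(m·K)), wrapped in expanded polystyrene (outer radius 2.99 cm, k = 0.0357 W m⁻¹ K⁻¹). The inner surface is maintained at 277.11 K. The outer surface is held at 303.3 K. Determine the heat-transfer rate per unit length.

Resistance network (inner→outer):
  R'_carbon steel = ln(0.0119/0.0100)/(2πk) = 0.1740/(2π·44.2) = 6.264×10^-4 m·K/W
  R'_aerogel blanket = ln(0.0227/0.0119)/(2πk) = 0.6458/(2π·0.0149) = 6.898 m·K/W
  R'_expanded polystyrene = ln(0.0299/0.0227)/(2πk) = 0.2755/(2π·0.0357) = 1.228 m·K/W
ΣR = 6.264×10^-4 + 6.898 + 1.228 = 8.127 m·K/W
Q' = ΔT/ΣR = (277.11 K − 303.3 K)/8.127 = -3.22 W/m
(Negative Q' ⇒ heat flows inward; heat gain = 3.22 W/m.)

Q' = 3.22 W/m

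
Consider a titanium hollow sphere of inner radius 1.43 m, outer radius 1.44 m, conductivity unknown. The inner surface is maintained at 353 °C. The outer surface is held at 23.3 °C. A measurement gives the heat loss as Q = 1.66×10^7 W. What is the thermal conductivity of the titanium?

ΣR = ΔT/Q = |353 − 23.3|/1.66×10^7 = 1.986×10^-5 K/W
(1/r₁−1/r₂)/(4πk) = 1.986×10^-5 ⇒ k = 0.004856/(4π·1.986×10^-5) = 19.5 W/m·K

k = 19.5 W/m·K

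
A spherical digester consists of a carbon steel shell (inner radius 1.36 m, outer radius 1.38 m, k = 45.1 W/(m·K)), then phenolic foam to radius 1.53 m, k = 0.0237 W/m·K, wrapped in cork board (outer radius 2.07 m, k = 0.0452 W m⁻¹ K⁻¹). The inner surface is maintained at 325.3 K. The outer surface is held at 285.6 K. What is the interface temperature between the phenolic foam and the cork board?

Treat each layer as a resistance in series:
  R_carbon steel = (1/1.36 − 1/1.38)/(4πk) = 0.01066/(4π·45.1) = 1.880×10^-5 K/W
  R_phenolic foam = (1/1.38 − 1/1.53)/(4πk) = 0.07104/(4π·0.0237) = 0.2385 K/W
  R_cork board = (1/1.53 − 1/2.07)/(4πk) = 0.1705/(4π·0.0452) = 0.3002 K/W
ΣR = 1.880×10^-5 + 0.2385 + 0.3002 = 0.5387 K/W
Q = ΔT/ΣR = (325.3 K − 285.6 K)/0.5387 = 73.70 W
From the inner boundary to the phenolic foam/cork board interface, ΣR_partial = 0.2385 K/W.
T_interface = T_in − Q·ΣR_partial = 325.3 K − (73.70)(0.2385) = 307.7 K

T = 307.7 K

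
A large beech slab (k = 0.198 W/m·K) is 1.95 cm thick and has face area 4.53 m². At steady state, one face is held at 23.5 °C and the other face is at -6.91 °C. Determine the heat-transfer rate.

Q = kA·ΔT/L = 0.198 × 4.53 × |23.5 °C − -6.91 °C| / 0.0195 = 1400 W

Q = 1400 W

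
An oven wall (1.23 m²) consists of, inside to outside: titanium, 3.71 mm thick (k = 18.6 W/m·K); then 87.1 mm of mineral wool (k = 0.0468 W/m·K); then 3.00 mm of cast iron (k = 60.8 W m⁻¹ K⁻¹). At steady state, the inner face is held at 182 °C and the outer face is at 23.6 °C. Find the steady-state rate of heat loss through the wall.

Q = 105 W

Treat each layer as a resistance in series:
  R_titanium = L/(kA) = 0.00371/(18.6·1.23) = 1.622×10^-4 K/W
  R_mineral wool = L/(kA) = 0.0871/(0.0468·1.23) = 1.513 K/W
  R_cast iron = L/(kA) = 0.00300/(60.8·1.23) = 4.012×10^-5 K/W
ΣR = 1.622×10^-4 + 1.513 + 4.012×10^-5 = 1.513 K/W
Q = ΔT/ΣR = (182 °C − 23.6 °C)/1.513 = 105 W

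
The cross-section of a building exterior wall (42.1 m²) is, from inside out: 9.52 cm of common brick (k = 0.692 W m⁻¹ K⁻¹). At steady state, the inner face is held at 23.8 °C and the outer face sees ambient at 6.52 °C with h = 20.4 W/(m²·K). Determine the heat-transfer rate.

Q = 3.90 kW

Series thermal resistances, inner to outer:
  R_common brick = L/(kA) = 0.0952/(0.692·42.1) = 0.003268 K/W
  R_conv,out = 1/(hA) = 1/(20.4·42.1) = 0.001164 K/W
ΣR = 0.003268 + 0.001164 = 0.004432 K/W
Q = ΔT/ΣR = (23.8 °C − 6.52 °C)/0.004432 = 3900 W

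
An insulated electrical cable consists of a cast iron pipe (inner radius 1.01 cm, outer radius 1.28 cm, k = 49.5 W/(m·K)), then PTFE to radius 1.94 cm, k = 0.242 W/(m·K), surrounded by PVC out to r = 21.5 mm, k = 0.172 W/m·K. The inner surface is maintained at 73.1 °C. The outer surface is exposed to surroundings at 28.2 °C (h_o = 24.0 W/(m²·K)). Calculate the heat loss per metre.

Q' = 66.2 W/m

Series thermal resistances, inner to outer:
  R'_cast iron = ln(0.0128/0.0101)/(2πk) = 0.2369/(2π·49.5) = 7.617×10^-4 m·K/W
  R'_PTFE = ln(0.0194/0.0128)/(2πk) = 0.4158/(2π·0.242) = 0.2735 m·K/W
  R'_PVC = ln(0.0215/0.0194)/(2πk) = 0.1028/(2π·0.172) = 0.09510 m·K/W
  R'_conv,out = 1/(2πr h) = 1/(2π·0.0215·24.0) = 0.3084 m·K/W
ΣR = 7.617×10^-4 + 0.2735 + 0.09510 + 0.3084 = 0.6778 m·K/W
Q' = ΔT/ΣR = (73.1 °C − 28.2 °C)/0.6778 = 66.2 W/m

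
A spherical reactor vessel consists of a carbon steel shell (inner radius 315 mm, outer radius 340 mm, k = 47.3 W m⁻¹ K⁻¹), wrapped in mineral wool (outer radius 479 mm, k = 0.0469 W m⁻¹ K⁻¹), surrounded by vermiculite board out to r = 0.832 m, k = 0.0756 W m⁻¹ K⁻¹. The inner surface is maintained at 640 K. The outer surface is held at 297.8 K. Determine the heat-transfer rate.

Resistance network (inner→outer):
  R_carbon steel = (1/0.315 − 1/0.340)/(4πk) = 0.2334/(4π·47.3) = 3.927×10^-4 K/W
  R_mineral wool = (1/0.340 − 1/0.479)/(4πk) = 0.8535/(4π·0.0469) = 1.448 K/W
  R_vermiculite board = (1/0.479 − 1/0.832)/(4πk) = 0.8858/(4π·0.0756) = 0.9324 K/W
ΣR = 3.927×10^-4 + 1.448 + 0.9324 = 2.381 K/W
Q = ΔT/ΣR = (640 K − 297.8 K)/2.381 = 144 W

Q = 144 W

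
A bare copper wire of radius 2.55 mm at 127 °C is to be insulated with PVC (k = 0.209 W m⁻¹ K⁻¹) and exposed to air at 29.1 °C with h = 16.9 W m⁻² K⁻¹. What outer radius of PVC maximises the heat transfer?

r_cr = 1.24 cm

For a cylinder, r_cr = k_ins/h = 0.209/16.9 = 0.0124 m = 1.24 cm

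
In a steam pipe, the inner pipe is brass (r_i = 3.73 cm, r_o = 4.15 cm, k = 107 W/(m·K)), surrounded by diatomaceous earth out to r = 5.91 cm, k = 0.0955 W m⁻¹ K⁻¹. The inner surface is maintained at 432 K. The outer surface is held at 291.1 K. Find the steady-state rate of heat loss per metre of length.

Q' = 239 W/m

Treat each layer as a resistance in series:
  R'_brass = ln(0.0415/0.0373)/(2πk) = 0.1067/(2π·107) = 1.587×10^-4 m·K/W
  R'_diatomaceous earth = ln(0.0591/0.0415)/(2πk) = 0.3535/(2π·0.0955) = 0.5892 m·K/W
ΣR = 1.587×10^-4 + 0.5892 = 0.5894 m·K/W
Q' = ΔT/ΣR = (432 K − 291.1 K)/0.5894 = 239 W/m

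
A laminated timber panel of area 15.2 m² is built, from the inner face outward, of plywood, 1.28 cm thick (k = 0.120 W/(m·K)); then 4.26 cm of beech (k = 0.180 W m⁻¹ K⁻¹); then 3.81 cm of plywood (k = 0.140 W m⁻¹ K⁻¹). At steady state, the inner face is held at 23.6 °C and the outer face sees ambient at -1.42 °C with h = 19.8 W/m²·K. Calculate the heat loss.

Series thermal resistances, inner to outer:
  R_plywood = L/(kA) = 0.0128/(0.120·15.2) = 0.007018 K/W
  R_beech = L/(kA) = 0.0426/(0.180·15.2) = 0.01557 K/W
  R_plywood = L/(kA) = 0.0381/(0.140·15.2) = 0.01790 K/W
  R_conv,out = 1/(hA) = 1/(19.8·15.2) = 0.003323 K/W
ΣR = 0.007018 + 0.01557 + 0.01790 + 0.003323 = 0.04381 K/W
Q = ΔT/ΣR = (23.6 °C − -1.42 °C)/0.04381 = 571 W

Q = 571 W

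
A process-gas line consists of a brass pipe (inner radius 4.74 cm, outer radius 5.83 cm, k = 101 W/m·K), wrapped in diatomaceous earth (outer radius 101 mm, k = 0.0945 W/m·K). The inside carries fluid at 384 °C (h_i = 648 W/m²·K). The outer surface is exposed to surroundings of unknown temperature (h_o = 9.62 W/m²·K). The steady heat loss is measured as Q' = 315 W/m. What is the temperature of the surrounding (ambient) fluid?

Sum the resistances:
  R'_conv,in = 1/(2πr h) = 1/(2π·0.0474·648) = 0.005182 m·K/W
  R'_brass = ln(0.0583/0.0474)/(2πk) = 0.2070/(2π·101) = 3.262×10^-4 m·K/W
  R'_diatomaceous earth = ln(0.101/0.0583)/(2πk) = 0.5495/(2π·0.0945) = 0.9255 m·K/W
  R'_conv,out = 1/(2πr h) = 1/(2π·0.101·9.62) = 0.1638 m·K/W
ΣR = 1.095 m·K/W
ΔT = Q'·ΣR = 315 × 1.095 = 344.9 K
Heat flows outward, so T_out = T_in − ΔT = 384 − 344.9 = 39.1 °C

T_out = 39.1 °C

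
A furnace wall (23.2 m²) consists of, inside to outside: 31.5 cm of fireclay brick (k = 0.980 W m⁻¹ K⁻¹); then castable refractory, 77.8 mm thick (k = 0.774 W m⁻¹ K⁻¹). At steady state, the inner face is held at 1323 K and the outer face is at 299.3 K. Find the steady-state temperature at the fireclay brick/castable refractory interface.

Series thermal resistances, inner to outer:
  R_fireclay brick = L/(kA) = 0.315/(0.980·23.2) = 0.01385 K/W
  R_castable refractory = L/(kA) = 0.0778/(0.774·23.2) = 0.004333 K/W
ΣR = 0.01385 + 0.004333 = 0.01818 K/W
Q = ΔT/ΣR = (1323 K − 299.3 K)/0.01818 = 56310 W
From the inner boundary to the fireclay brick/castable refractory interface, ΣR_partial = 0.01385 K/W.
T_interface = T_in − Q·ΣR_partial = 1323 K − (56310)(0.01385) = 543 K

T = 543 K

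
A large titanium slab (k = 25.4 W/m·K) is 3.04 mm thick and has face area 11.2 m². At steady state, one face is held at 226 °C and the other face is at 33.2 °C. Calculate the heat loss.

Q = kA·ΔT/L = 25.4 × 11.2 × |226 °C − 33.2 °C| / 0.00304 = 1.80×10^7 W

Q = 1.80×10^7 W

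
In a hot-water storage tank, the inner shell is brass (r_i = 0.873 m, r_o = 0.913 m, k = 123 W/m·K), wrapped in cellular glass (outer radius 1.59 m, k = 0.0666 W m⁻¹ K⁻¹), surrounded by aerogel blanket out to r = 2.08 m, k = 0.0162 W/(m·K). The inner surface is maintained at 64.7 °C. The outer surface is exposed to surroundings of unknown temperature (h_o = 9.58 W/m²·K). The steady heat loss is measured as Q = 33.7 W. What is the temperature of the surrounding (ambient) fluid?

T_out = 21.3 °C

Sum the resistances:
  R_brass = (1/0.873 − 1/0.913)/(4πk) = 0.05019/(4π·123) = 3.247×10^-5 K/W
  R_cellular glass = (1/0.913 − 1/1.59)/(4πk) = 0.4664/(4π·0.0666) = 0.5572 K/W
  R_aerogel blanket = (1/1.59 − 1/2.08)/(4πk) = 0.1482/(4π·0.0162) = 0.7278 K/W
  R_conv,out = 1/(4πr²h) = 1/(4π·2.08²·9.58) = 0.001920 K/W
ΣR = 1.287 K/W
ΔT = Q·ΣR = 33.7 × 1.287 = 43.37 K
Heat flows outward, so T_out = T_in − ΔT = 64.7 − 43.37 = 21.3 °C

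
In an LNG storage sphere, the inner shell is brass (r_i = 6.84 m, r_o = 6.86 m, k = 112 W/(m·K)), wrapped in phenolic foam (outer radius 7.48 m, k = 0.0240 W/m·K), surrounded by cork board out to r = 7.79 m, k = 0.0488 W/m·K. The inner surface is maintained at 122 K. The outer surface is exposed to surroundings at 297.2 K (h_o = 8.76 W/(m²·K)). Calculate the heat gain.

Resistance network (inner→outer):
  R_brass = (1/6.84 − 1/6.86)/(4πk) = 4.262×10^-4/(4π·112) = 3.028×10^-7 K/W
  R_phenolic foam = (1/6.86 − 1/7.48)/(4πk) = 0.01208/(4π·0.0240) = 0.04006 K/W
  R_cork board = (1/7.48 − 1/7.79)/(4πk) = 0.005320/(4π·0.0488) = 0.008675 K/W
  R_conv,out = 1/(4πr²h) = 1/(4π·7.79²·8.76) = 1.497×10^-4 K/W
ΣR = 3.028×10^-7 + 0.04006 + 0.008675 + 1.497×10^-4 = 0.04889 K/W
Q = ΔT/ΣR = (122 K − 297.2 K)/0.04889 = -3580 W
(Negative Q ⇒ heat flows inward; heat gain = 3580 W.)

Q = 3580 W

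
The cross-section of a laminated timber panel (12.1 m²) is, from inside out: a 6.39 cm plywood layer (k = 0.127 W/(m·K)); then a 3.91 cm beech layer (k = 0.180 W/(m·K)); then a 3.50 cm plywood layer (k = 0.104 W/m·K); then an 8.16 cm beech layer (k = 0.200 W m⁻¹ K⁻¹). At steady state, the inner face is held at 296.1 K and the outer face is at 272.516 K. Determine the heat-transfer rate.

Treat each layer as a resistance in series:
  R_plywood = L/(kA) = 0.0639/(0.127·12.1) = 0.04158 K/W
  R_beech = L/(kA) = 0.0391/(0.180·12.1) = 0.01795 K/W
  R_plywood = L/(kA) = 0.0350/(0.104·12.1) = 0.02781 K/W
  R_beech = L/(kA) = 0.0816/(0.200·12.1) = 0.03372 K/W
ΣR = 0.04158 + 0.01795 + 0.02781 + 0.03372 = 0.1211 K/W
Q = ΔT/ΣR = (296.1 K − 272.516 K)/0.1211 = 195 W

Q = 195 W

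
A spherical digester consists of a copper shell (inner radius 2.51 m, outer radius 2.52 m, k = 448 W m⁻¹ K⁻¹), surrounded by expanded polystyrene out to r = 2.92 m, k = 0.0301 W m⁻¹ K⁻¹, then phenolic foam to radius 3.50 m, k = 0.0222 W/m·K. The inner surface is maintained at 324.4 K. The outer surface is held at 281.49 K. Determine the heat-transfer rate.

Series thermal resistances, inner to outer:
  R_copper = (1/2.51 − 1/2.52)/(4πk) = 0.001581/(4π·448) = 2.808×10^-7 K/W
  R_expanded polystyrene = (1/2.52 − 1/2.92)/(4πk) = 0.05436/(4π·0.0301) = 0.1437 K/W
  R_phenolic foam = (1/2.92 − 1/3.50)/(4πk) = 0.05675/(4π·0.0222) = 0.2034 K/W
ΣR = 2.808×10^-7 + 0.1437 + 0.2034 = 0.3471 K/W
Q = ΔT/ΣR = (324.4 K − 281.49 K)/0.3471 = 124 W

Q = 124 W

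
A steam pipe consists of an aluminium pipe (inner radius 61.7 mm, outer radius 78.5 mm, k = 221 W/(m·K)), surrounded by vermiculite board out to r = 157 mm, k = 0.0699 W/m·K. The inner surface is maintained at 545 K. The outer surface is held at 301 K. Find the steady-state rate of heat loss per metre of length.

Q' = 155 W/m

Series thermal resistances, inner to outer:
  R'_aluminium = ln(0.0785/0.0617)/(2πk) = 0.2408/(2π·221) = 1.734×10^-4 m·K/W
  R'_vermiculite board = ln(0.157/0.0785)/(2πk) = 0.6931/(2π·0.0699) = 1.578 m·K/W
ΣR = 1.734×10^-4 + 1.578 = 1.578 m·K/W
Q' = ΔT/ΣR = (545 K − 301 K)/1.578 = 155 W/m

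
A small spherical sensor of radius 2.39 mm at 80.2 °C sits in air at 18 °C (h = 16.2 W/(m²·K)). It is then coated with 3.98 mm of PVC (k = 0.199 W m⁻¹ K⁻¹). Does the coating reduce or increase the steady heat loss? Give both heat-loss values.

Critical radius for a sphere: r_cr = 2k/h = 0.0246 m = 2.46 cm.
Outer radius after coating: r₂ = 0.00239 + 0.00398 = 0.00637 m.
Since r₁ < r_cr and r₂ ≤ r_cr, the coating moves toward the maximum at r_cr — heat loss rises.
Bare: R = 1/(4πr₁²h) = 860.0 K/W; Q = 62.2/860.0 = 0.0723 W.
Coated: R = R_cond + R_conv = 225.6 K/W; Q = 62.2/225.6 = 0.276 W.

increases: 0.0723 → 0.276 W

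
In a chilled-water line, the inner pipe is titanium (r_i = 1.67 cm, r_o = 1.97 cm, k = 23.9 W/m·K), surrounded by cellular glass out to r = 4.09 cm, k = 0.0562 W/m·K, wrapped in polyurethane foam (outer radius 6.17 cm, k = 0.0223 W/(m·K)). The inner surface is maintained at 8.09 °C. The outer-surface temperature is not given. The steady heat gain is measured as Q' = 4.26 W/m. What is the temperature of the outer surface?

Series resistances:
  R'_titanium = ln(0.0197/0.0167)/(2πk) = 0.1652/(2π·23.9) = 0.001100 m·K/W
  R'_cellular glass = ln(0.0409/0.0197)/(2πk) = 0.7305/(2π·0.0562) = 2.069 m·K/W
  R'_polyurethane foam = ln(0.0617/0.0409)/(2πk) = 0.4112/(2π·0.0223) = 2.934 m·K/W
ΣR = 5.004 m·K/W
ΔT = Q'·ΣR = 4.26 × 5.004 = 21.32 K
Heat flows inward, so T_out = T_in + ΔT = 8.09 + 21.32 = 29.4 °C

T_out = 29.4 °C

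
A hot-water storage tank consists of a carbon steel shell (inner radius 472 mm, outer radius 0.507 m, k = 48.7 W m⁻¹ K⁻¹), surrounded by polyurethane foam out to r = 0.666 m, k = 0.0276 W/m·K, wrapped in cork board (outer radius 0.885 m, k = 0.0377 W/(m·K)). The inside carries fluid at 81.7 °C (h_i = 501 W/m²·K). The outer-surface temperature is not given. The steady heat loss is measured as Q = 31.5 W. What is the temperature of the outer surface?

Series resistances:
  R_conv,in = 1/(4πr²h) = 1/(4π·0.472²·501) = 7.130×10^-4 K/W
  R_carbon steel = (1/0.472 − 1/0.507)/(4πk) = 0.1463/(4π·48.7) = 2.390×10^-4 K/W
  R_polyurethane foam = (1/0.507 − 1/0.666)/(4πk) = 0.4709/(4π·0.0276) = 1.358 K/W
  R_cork board = (1/0.666 − 1/0.885)/(4πk) = 0.3716/(4π·0.0377) = 0.7843 K/W
ΣR = 2.143 K/W
ΔT = Q·ΣR = 31.5 × 2.143 = 67.50 K
Heat flows outward, so T_out = T_in − ΔT = 81.7 − 67.50 = 14.2 °C

T_out = 14.2 °C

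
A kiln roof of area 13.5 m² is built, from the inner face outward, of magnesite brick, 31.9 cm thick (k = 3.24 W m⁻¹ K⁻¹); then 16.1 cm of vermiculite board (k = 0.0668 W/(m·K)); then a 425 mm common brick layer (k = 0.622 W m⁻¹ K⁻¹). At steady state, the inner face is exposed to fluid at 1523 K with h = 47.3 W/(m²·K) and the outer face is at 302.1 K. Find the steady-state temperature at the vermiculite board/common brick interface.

Series thermal resistances, inner to outer:
  R_conv,in = 1/(hA) = 1/(47.3·13.5) = 0.001566 K/W
  R_magnesite brick = L/(kA) = 0.319/(3.24·13.5) = 0.007293 K/W
  R_vermiculite board = L/(kA) = 0.161/(0.0668·13.5) = 0.1785 K/W
  R_common brick = L/(kA) = 0.425/(0.622·13.5) = 0.05061 K/W
ΣR = 0.001566 + 0.007293 + 0.1785 + 0.05061 = 0.2380 K/W
Q = ΔT/ΣR = (1523 K − 302.1 K)/0.2380 = 5130 W
From the inner boundary to the vermiculite board/common brick interface, ΣR_partial = 0.1874 K/W.
T_interface = T_in − Q·ΣR_partial = 1523 K − (5130)(0.1874) = 562 K

T = 562 K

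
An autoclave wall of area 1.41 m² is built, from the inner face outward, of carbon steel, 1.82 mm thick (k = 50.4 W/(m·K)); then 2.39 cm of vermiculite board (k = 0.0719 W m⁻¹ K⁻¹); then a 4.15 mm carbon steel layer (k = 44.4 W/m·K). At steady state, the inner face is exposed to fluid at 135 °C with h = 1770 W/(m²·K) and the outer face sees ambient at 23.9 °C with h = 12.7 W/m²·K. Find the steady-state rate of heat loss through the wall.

Q = 380 W

Series thermal resistances, inner to outer:
  R_conv,in = 1/(hA) = 1/(1770·1.41) = 4.007×10^-4 K/W
  R_carbon steel = L/(kA) = 0.00182/(50.4·1.41) = 2.561×10^-5 K/W
  R_vermiculite board = L/(kA) = 0.0239/(0.0719·1.41) = 0.2357 K/W
  R_carbon steel = L/(kA) = 0.00415/(44.4·1.41) = 6.629×10^-5 K/W
  R_conv,out = 1/(hA) = 1/(12.7·1.41) = 0.05584 K/W
ΣR = 4.007×10^-4 + 2.561×10^-5 + 0.2357 + 6.629×10^-5 + 0.05584 = 0.2920 K/W
Q = ΔT/ΣR = (135 °C − 23.9 °C)/0.2920 = 380 W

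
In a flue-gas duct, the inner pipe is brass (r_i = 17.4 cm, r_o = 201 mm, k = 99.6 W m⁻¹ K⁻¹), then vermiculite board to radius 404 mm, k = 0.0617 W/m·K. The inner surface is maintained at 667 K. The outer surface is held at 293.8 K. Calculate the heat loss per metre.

Q' = 207 W/m

Resistance network (inner→outer):
  R'_brass = ln(0.201/0.174)/(2πk) = 0.1442/(2π·99.6) = 2.305×10^-4 m·K/W
  R'_vermiculite board = ln(0.404/0.201)/(2πk) = 0.6981/(2π·0.0617) = 1.801 m·K/W
ΣR = 2.305×10^-4 + 1.801 = 1.801 m·K/W
Q' = ΔT/ΣR = (667 K − 293.8 K)/1.801 = 207 W/m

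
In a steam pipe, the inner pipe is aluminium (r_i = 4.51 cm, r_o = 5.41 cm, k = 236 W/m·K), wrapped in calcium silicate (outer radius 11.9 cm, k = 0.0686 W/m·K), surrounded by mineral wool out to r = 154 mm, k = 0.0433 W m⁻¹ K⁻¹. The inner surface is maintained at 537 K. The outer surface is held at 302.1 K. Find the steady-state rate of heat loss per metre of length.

Q' = 84.6 W/m

Treat each layer as a resistance in series:
  R'_aluminium = ln(0.0541/0.0451)/(2πk) = 0.1820/(2π·236) = 1.227×10^-4 m·K/W
  R'_calcium silicate = ln(0.119/0.0541)/(2πk) = 0.7883/(2π·0.0686) = 1.829 m·K/W
  R'_mineral wool = ln(0.154/0.119)/(2πk) = 0.2578/(2π·0.0433) = 0.9477 m·K/W
ΣR = 1.227×10^-4 + 1.829 + 0.9477 = 2.777 m·K/W
Q' = ΔT/ΣR = (537 K − 302.1 K)/2.777 = 84.6 W/m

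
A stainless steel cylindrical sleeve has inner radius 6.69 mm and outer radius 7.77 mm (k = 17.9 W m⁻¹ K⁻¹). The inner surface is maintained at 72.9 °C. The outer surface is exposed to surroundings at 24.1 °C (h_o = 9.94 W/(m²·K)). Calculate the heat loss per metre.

Treat each layer as a resistance in series:
  R'_stainless steel = ln(0.00777/0.00669)/(2πk) = 0.1497/(2π·17.9) = 0.001331 m·K/W
  R'_conv,out = 1/(2πr h) = 1/(2π·0.00777·9.94) = 2.061 m·K/W
ΣR = 0.001331 + 2.061 = 2.062 m·K/W
Q' = ΔT/ΣR = (72.9 °C − 24.1 °C)/2.062 = 23.7 W/m

Q' = 23.7 W/m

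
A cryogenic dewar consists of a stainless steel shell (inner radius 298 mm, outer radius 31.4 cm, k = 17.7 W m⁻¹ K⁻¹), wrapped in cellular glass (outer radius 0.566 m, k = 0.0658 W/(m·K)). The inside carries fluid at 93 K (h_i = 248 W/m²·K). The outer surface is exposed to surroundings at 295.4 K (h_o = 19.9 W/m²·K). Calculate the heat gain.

Q = 117 W

Series thermal resistances, inner to outer:
  R_conv,in = 1/(4πr²h) = 1/(4π·0.298²·248) = 0.003613 K/W
  R_stainless steel = (1/0.298 − 1/0.314)/(4πk) = 0.1710/(4π·17.7) = 7.688×10^-4 K/W
  R_cellular glass = (1/0.314 − 1/0.566)/(4πk) = 1.418/(4π·0.0658) = 1.715 K/W
  R_conv,out = 1/(4πr²h) = 1/(4π·0.566²·19.9) = 0.01248 K/W
ΣR = 0.003613 + 7.688×10^-4 + 1.715 + 0.01248 = 1.732 K/W
Q = ΔT/ΣR = (93 K − 295.4 K)/1.732 = -117 W
(Negative Q ⇒ heat flows inward; heat gain = 117 W.)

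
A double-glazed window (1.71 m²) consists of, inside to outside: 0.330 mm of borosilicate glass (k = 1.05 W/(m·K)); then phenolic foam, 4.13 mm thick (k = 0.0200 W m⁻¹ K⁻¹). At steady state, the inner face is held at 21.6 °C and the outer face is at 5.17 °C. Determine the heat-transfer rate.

Q = 136 W

Resistance network (inner→outer):
  R_borosilicate glass = L/(kA) = 3.30×10^-4/(1.05·1.71) = 1.838×10^-4 K/W
  R_phenolic foam = L/(kA) = 0.00413/(0.0200·1.71) = 0.1208 K/W
ΣR = 1.838×10^-4 + 0.1208 = 0.1210 K/W
Q = ΔT/ΣR = (21.6 °C − 5.17 °C)/0.1210 = 136 W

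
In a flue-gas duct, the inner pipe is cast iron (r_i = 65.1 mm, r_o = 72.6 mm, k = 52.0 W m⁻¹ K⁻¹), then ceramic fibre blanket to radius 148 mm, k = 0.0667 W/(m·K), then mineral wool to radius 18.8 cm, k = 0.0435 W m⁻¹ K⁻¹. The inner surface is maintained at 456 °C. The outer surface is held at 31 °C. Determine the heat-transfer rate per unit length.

Resistance network (inner→outer):
  R'_cast iron = ln(0.0726/0.0651)/(2πk) = 0.1090/(2π·52.0) = 3.337×10^-4 m·K/W
  R'_ceramic fibre blanket = ln(0.148/0.0726)/(2πk) = 0.7122/(2π·0.0667) = 1.700 m·K/W
  R'_mineral wool = ln(0.188/0.148)/(2πk) = 0.2392/(2π·0.0435) = 0.8753 m·K/W
ΣR = 3.337×10^-4 + 1.700 + 0.8753 = 2.576 m·K/W
Q' = ΔT/ΣR = (456 °C − 31 °C)/2.576 = 165 W/m

Q' = 165 W/m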